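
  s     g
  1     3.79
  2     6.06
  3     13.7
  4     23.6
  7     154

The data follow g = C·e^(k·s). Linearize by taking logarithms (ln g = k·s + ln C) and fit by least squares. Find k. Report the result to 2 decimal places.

Taking logs, ln g = k·s + ln C, so regress ln g on s.
Σs = 17.0000, Σ(s)² = 79.0000, Σln g = 13.9497, Σs·ln g = 60.6916.
Equations: 79.0000·k + 17.0000·ln C = 60.6916;  17.0000·k + 5·ln C = 13.9497.
Slope k = (n·Σs·ln g − Σs·Σln g)/(n·Σ(s)² − (Σs)²) = (5·60.6916 − 17.0000·13.9497)/106.0000 = 0.62560; ln C = (Σln g − k·Σs)/n = 0.66289.

k = 0.63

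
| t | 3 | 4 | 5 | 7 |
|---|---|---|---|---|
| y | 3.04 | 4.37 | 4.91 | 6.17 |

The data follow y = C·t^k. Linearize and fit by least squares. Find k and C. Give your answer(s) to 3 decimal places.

Let Y = ln y. Fitting Y = k·ln t + ln C by least squares:
XᵀX = [[9.5056, 6.0403]; [6.0403, 4]], rhs = [9.3680, 5.9976]ᵀ  (here Σln t = 6.0403, Σ(ln t)² = 9.5056, Σln y = 5.9976, Σln t·ln y = 9.3680).
Solving (det = 1.5378): k = 0.80956, ln C = 0.27691, so C = exp(0.27691) = 1.31904.

k = 0.810, C = 1.319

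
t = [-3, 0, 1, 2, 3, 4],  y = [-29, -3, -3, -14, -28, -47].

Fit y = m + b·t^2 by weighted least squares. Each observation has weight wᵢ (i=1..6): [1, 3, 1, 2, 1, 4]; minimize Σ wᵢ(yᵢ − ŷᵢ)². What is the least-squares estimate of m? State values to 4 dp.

m = -2.6058

From the data, Σwᵢ·1 = 12, Σwᵢ·t^2 = 91, Σwᵢ·t^2·t^2 = 1219.
Moment sums: Σwᵢ·y = -285, Σwᵢ·t^2·y = -3636.
Normal equations: [[12, 91]; [91, 1219]]·[m, b]ᵀ = [-285, -3636]ᵀ.
Eliminating b: 1219·(row 1) − 91·(row 2) gives 6347·m = 1219·(-285) − 91·(-3636) = -16539, so m = -16539/6347.
Then b = ((-3636) − 91·(-16539/6347))/1219 = -17697/6347.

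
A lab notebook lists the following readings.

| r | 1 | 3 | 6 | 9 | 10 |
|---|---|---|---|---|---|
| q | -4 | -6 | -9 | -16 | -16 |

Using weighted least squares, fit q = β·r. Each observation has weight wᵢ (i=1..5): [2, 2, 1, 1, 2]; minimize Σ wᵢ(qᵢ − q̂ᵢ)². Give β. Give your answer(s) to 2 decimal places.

Normal-equation sums: Σwᵢ·r·r = 337.
And Σwᵢ·r·q = -562.
XᵀWX·[β]ᵀ = XᵀWq becomes [[337]]·[β]ᵀ = [-562]ᵀ.
β = (-562)/337 = -1.66766.

β = -1.67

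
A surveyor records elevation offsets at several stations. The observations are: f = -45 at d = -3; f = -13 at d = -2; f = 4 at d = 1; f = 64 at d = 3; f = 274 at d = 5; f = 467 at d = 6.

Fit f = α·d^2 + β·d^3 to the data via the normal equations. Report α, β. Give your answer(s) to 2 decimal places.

α = 0.99, β = 2.00

Sums needed: Σd^2·d^2 = 2100, Σd^2·d^3 = 10870, Σd^3·d^3 = 63804.
And Σd^2·f = 23785, Σd^3·f = 138173.
XᵀX·[α, β]ᵀ = Xᵀf becomes [[2100, 10870]; [10870, 63804]]·[α, β]ᵀ = [23785, 138173]ᵀ.
Δ = 2100·63804 − 10870² = 15831500.
α = (23785·63804 − 10870·138173)/15831500 = 1563763/1583150; β = (2100·138173 − 10870·23785)/15831500 = 632407/316630.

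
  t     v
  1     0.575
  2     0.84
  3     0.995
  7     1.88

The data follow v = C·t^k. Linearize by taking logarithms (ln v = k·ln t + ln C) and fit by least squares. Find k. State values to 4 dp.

With ln vᵢ as the transformed response and ln tᵢ as the regressor:
Σln t = 3.7377, Σ(ln t)² = 5.4740, Σln v = -0.1015, Σln t·ln v = 1.1020.
Normal system: [[5.4740, 3.7377]; [3.7377, 4]]·[k, ln C]ᵀ = [1.1020, -0.1015]ᵀ.
Slope k = (n·Σln t·ln v − Σln t·Σln v)/(n·Σ(ln t)² − (Σln t)²) = (4·1.1020 − 3.7377·-0.1015)/7.9257 = 0.60404; ln C = (Σln v − k·Σln t)/n = -0.58980.

k = 0.6040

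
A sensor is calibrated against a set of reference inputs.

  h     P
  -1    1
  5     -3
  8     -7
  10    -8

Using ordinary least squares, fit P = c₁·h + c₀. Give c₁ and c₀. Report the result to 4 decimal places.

c₁ = -0.8478, c₀ = 0.4130

Entries of MᵀM: Σh·h = 190, Σh = 22, Σ1 = 4.
Moment sums: Σh·P = -152, ΣP = -17.
So MᵀM·[c₁, c₀]ᵀ = MᵀP: [[190, 22]; [22, 4]]·[c₁, c₀]ᵀ = [-152, -17]ᵀ.
Eliminating c₀: 4·(row 1) − 22·(row 2) gives 276·c₁ = 4·(-152) − 22·(-17) = -234, so c₁ = -39/46.
Then c₀ = ((-17) − 22·(-39/46))/4 = 19/46.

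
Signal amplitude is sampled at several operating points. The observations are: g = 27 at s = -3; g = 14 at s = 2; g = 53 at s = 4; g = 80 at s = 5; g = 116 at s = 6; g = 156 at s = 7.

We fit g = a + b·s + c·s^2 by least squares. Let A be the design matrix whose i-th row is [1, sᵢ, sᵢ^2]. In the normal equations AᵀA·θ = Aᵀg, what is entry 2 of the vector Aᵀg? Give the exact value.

2347

Entry 2 ↔ basis s, so (Aᵀg)_{2} = Σᵢ (s)·gᵢ = (-3)·(27) + (2)·(14) + (4)·(53) + (5)·(80) + (6)·(116) + (7)·(156) = 2347.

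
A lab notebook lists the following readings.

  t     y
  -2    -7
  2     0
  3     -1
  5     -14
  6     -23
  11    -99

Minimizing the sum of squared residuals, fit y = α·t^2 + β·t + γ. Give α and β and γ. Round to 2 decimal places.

α = -1.01, β = 2.07, γ = 1.02

XᵀX·[α, β, γ]ᵀ = Xᵀy reads: 16675·α + 1699·β + 199·γ = -13194;  1699·α + 199·β + 25·γ = -1286;  199·α + 25·β + 6·γ = -144.
Inverting the 3×3 Gram matrix, [α, β, γ]ᵀ = [-151201/149115, 308191/149115, 50648/49705]ᵀ.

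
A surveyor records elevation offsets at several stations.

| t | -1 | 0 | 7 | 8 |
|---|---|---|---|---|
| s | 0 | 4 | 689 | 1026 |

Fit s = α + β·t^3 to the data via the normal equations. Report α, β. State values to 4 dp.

α = 3.0717, β = 1.9985

AᵀA·[α, β]ᵀ = Aᵀs reads: 4·α + 854·β = 1719;  854·α + 379794·β = 761639.
Δ = 4·379794 − 854² = 789860.
α = (1719·379794 − 854·761639)/789860 = 121309/39493; β = (4·761639 − 854·1719)/789860 = 157853/78986.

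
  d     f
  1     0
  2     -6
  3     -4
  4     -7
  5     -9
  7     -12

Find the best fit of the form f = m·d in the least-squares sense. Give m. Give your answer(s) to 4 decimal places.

m = -1.7404

Setting ∂/∂m … = 0 gives: 104·m = -181.
(Σd·d = 104, Σd·f = -181.)
Hence m = -181 / 104 ≈ -1.74038.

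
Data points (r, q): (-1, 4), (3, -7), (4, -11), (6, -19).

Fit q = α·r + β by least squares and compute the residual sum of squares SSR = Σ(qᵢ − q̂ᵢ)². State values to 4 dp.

Entries of MᵀM: Σr·r = 62, Σr = 12, Σ1 = 4.
For Mᵀq: Σr·q = -183, Σq = -33.
Normal equations: [[62, 12]; [12, 4]]·[α, β]ᵀ = [-183, -33]ᵀ.
Eliminating β: 4·(row 1) − 12·(row 2) gives 104·α = 4·(-183) − 12·(-33) = -336, so α = -42/13.
Then β = ((-33) − 12·(-42/13))/4 = 75/52.
Residuals: -35/52, 5/4, 25/52, -55/52; SSR = 175/52.

SSR = 3.3654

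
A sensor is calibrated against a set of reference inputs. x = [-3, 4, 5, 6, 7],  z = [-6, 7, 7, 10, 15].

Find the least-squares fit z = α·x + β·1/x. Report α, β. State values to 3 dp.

α = 1.896, β = -1.979

Setting ∂/∂α … = 0 gives: 135·α + 5·β = 246;  5·α + (46181/176400)·β = 3763/420.
Δ = 135·(46181/176400) − 5² = 40543/3920.
α = (246·(46181/176400) − 5·(3763/420))/(40543/3920) = 1152742/608145; β = (135·(3763/420) − 5·246)/(40543/3920) = -80220/40543.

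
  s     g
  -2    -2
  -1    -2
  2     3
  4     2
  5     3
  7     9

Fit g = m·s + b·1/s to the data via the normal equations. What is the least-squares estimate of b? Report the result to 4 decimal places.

b = 0.7515

AᵀA·[m, b]ᵀ = Aᵀg reads: 99·m + 6·b = 98;  6·m + (31809/19600)·b = 241/35.
(Σs·s = 99, Σs·1/s = 6, Σ1/s·1/s = 31809/19600, Σs·g = 98, Σ1/s·g = 241/35.)
Determinant 99·(31809/19600) − 6² = 2443491/19600.
m = (98·(31809/19600) − 6·(241/35))/(2443491/19600) = 769174/814497; b = (99·(241/35) − 6·98)/(2443491/19600) = 612080/814497.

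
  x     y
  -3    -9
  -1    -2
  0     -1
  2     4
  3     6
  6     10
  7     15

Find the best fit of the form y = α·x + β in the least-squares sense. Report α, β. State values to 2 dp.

α = 2.18, β = -1.06

Setting ∂/∂α … = 0 gives: 108·α + 14·β = 220;  14·α + 7·β = 23.
Δ = 108·7 − 14² = 560.
α = (220·7 − 14·23)/560 = 87/40; β = (108·23 − 14·220)/560 = -149/140.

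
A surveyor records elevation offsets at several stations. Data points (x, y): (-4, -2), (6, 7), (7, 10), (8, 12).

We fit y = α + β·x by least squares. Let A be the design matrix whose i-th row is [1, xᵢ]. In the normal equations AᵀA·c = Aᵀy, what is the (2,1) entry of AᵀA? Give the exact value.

17

Row 2 ↔ basis x, column 1 ↔ basis 1, so (AᵀA)_{2,1} = Σᵢ x = (-4)·(1) + (6)·(1) + (7)·(1) + (8)·(1) = 17.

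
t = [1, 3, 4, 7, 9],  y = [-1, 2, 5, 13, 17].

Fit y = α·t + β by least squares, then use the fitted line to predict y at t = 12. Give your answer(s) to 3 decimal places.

ŷ = 24.176

Sums needed: Σt·t = 156, Σt = 24, Σ1 = 5.
And Σt·y = 269, Σy = 36.
XᵀX·[α, β]ᵀ = Xᵀy becomes [[156, 24]; [24, 5]]·[α, β]ᵀ = [269, 36]ᵀ.
Δ = 156·5 − 24² = 204.
α = (269·5 − 24·36)/204 = 481/204; β = (156·36 − 24·269)/204 = -70/17.
At t = 12: ŷ = (481/204)·(12) + (-70/17)·(1) = 411/17.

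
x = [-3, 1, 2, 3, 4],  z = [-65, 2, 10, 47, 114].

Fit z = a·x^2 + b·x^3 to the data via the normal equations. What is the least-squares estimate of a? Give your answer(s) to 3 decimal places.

a = -1.070

Sums needed: Σx^2·x^2 = 435, Σx^2·x^3 = 1057, Σx^3·x^3 = 5619.
Right-hand side: Σx^2·z = 1704, Σx^3·z = 10402.
AᵀA·[a, b]ᵀ = Aᵀz becomes [[435, 1057]; [1057, 5619]]·[a, b]ᵀ = [1704, 10402]ᵀ.
Δ = 435·5619 − 1057² = 1327016.
a = (1704·5619 − 1057·10402)/1327016 = -710069/663508; b = (435·10402 − 1057·1704)/1327016 = 1361871/663508.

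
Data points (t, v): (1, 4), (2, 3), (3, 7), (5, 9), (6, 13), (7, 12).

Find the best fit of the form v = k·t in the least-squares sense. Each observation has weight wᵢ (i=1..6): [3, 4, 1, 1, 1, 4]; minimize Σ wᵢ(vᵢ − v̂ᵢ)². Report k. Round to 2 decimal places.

AᵀWA·[k]ᵀ = AᵀWv reads: 285·k = 516.
k = 516/285 = 1.81053.

k = 1.81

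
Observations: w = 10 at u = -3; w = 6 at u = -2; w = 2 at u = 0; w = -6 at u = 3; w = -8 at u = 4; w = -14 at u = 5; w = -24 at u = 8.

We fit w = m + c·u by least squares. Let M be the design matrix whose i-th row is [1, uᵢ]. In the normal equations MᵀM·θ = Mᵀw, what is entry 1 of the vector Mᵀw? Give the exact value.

Entry 1 ↔ basis 1, so (Mᵀw)_{1} = Σᵢ wᵢ = (1)·(10) + (1)·(6) + (1)·(2) + (1)·(-6) + (1)·(-8) + (1)·(-14) + (1)·(-24) = -34.

-34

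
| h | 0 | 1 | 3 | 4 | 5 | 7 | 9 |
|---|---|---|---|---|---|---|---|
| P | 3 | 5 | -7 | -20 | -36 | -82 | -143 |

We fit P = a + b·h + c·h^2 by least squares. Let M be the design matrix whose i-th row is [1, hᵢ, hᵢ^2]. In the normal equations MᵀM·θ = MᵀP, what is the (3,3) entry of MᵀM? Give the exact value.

Row 3 ↔ basis h^2, column 3 ↔ basis h^2, so (MᵀM)_{3,3} = Σᵢ (h^2)·(h^2) = (0)·(0) + (1)·(1) + (9)·(9) + (16)·(16) + (25)·(25) + (49)·(49) + (81)·(81) = 9925.

9925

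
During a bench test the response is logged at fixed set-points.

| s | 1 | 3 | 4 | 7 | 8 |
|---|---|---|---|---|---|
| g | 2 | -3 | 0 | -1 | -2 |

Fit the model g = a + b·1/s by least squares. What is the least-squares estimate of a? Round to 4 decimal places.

a = -2.2746

Entries of XᵀX: Σ1 = 5, Σ1/s = 311/168, Σ1/s·1/s = 34141/28224.
For Xᵀg: Σg = -4, Σ1/s·g = 17/28.
det = 5·(34141/28224) − (311/168)² = 1156/441.
a = ((-4)·(34141/28224) − (311/168)·(17/28))/(1156/441) = -84143/36992; b = (5·(17/28) − (311/168)·(-4))/(1156/441) = 18417/4624.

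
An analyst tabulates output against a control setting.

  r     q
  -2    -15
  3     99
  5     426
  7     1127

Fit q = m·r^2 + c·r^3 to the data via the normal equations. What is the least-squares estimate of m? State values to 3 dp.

Entries of AᵀA: Σr^2·r^2 = 3123, Σr^2·r^3 = 20143, Σr^3·r^3 = 134067.
Right-hand side: Σr^2·q = 66704, Σr^3·q = 442604.
Δ = 3123·134067 − 20143² = 12950792.
m = (66704·134067 − 20143·442604)/12950792 = 6858199/3237698; c = (3123·442604 − 20143·66704)/12950792 = 9658405/3237698.

m = 2.118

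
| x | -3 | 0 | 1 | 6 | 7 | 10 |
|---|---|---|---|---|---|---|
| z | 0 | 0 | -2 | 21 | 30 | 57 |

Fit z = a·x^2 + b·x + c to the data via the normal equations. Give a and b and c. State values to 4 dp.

a = 0.5027, b = 0.8680, c = -1.7087

Sums needed: Σx^2·x^2 = 13779, Σx^2·x = 1533, Σx^2 = 195, Σx·x = 195, Σx = 21, Σ1 = 6.
For Mᵀz: Σx^2·z = 7924, Σx·z = 904, Σz = 106.
MᵀM·[a, b, c]ᵀ = Mᵀz becomes [[13779, 1533, 195]; [1533, 195, 21]; [195, 21, 6]]·[a, b, c]ᵀ = [7924, 904, 106]ᵀ.
Row-reducing yields a = 187/372, b = 26155/30132, c = -12872/7533.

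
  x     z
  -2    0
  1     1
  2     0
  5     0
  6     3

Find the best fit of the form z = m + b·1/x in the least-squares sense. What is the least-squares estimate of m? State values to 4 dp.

m = 0.7069

Sums needed: Σ1 = 5, Σ1/x = 41/30, Σ1/x·1/x = 1411/900.
Right-hand side: Σz = 4, Σ1/x·z = 3/2.
Normal equations: [[5, 41/30]; [41/30, 1411/900]]·[m, b]ᵀ = [4, 3/2]ᵀ.
Determinant 5·(1411/900) − (41/30)² = 2687/450.
m = (4·(1411/900) − (41/30)·(3/2))/(2687/450) = 3799/5374; b = (5·(3/2) − (41/30)·4)/(2687/450) = 915/2687.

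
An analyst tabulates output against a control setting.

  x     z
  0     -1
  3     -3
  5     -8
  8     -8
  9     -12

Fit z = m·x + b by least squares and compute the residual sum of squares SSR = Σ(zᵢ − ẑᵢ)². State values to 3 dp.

SSR = 8.293

Setting ∂/∂m … = 0 gives: 179·m + 25·b = -221;  25·m + 5·b = -32.
Eliminating b: 5·(row 1) − 25·(row 2) gives 270·m = 5·(-221) − 25·(-32) = -305, so m = -61/54.
Then b = ((-32) − 25·(-61/54))/5 = -203/270.
Residuals: -67/270, 154/135, -8/5, 161/90, -146/135; SSR = 2239/270.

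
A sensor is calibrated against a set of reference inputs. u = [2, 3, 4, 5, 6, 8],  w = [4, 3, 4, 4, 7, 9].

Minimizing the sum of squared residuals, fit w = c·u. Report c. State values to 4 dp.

Sums needed: Σu·u = 154.
And Σu·w = 167.
Hence c = 167 / 154 ≈ 1.08442.

c = 1.0844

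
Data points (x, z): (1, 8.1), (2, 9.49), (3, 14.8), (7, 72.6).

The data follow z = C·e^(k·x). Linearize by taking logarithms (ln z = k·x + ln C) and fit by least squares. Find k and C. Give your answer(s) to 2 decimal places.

k = 0.38, C = 4.94

Taking logs, ln z = k·x + ln C, so regress ln z on x.
XᵀX = [[63.0000, 13.0000]; [13.0000, 4]], rhs = [44.6710, 11.3217]ᵀ  (here Σx = 13.0000, Σ(x)² = 63.0000, Σln z = 11.3217, Σx·ln z = 44.6710).
Δ = 63.0000·4 − (13.0000)² = 83.0000; k = (44.6710·4 − 13.0000·11.3217)/83.0000 = 0.37954, ln C = (63.0000·11.3217 − 13.0000·44.6710)/83.0000 = 1.59692, so C = exp(1.59692) = 4.93778.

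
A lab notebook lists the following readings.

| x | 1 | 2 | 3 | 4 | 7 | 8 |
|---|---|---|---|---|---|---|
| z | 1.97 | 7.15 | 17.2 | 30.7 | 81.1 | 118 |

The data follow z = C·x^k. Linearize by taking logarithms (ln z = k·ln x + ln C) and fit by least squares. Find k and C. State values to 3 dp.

Taking logs, ln z = k·ln x + ln C, so regress ln z on ln x.
Σln x = 7.2034, Σ(ln x)² = 11.7199, Σln z = 18.0807, Σln x·ln z = 27.7100.
Equations: 11.7199·k + 7.2034·ln C = 27.7100;  7.2034·k + 6·ln C = 18.0807.
Δ = 11.7199·6 − (7.2034)² = 18.4301; k = (27.7100·6 − 7.2034·18.0807)/18.4301 = 1.95426, ln C = (11.7199·18.0807 − 7.2034·27.7100)/18.4301 = 0.66723, so C = exp(0.66723) = 1.94882.

k = 1.954, C = 1.949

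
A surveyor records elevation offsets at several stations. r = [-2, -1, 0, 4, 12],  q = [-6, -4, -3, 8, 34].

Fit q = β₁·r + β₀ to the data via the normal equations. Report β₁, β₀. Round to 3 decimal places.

Forming MᵀM = [[165, 13]; [13, 5]] and Mᵀq = [456, 29]ᵀ gives MᵀM·[β₁, β₀]ᵀ = Mᵀq.
Δ = 165·5 − 13² = 656.
β₁ = (456·5 − 13·29)/656 = 1903/656; β₀ = (165·29 − 13·456)/656 = -1143/656.

β₁ = 2.901, β₀ = -1.742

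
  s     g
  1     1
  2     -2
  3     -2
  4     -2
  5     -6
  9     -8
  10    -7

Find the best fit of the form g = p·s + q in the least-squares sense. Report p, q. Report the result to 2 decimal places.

Setting ∂/∂p … = 0 gives: 236·p + 34·q = -189;  34·p + 7·q = -26.
Eliminating q: 7·(row 1) − 34·(row 2) gives 496·p = 7·(-189) − 34·(-26) = -439, so p = -439/496.
Then q = ((-26) − 34·(-439/496))/7 = 145/248.

p = -0.89, q = 0.58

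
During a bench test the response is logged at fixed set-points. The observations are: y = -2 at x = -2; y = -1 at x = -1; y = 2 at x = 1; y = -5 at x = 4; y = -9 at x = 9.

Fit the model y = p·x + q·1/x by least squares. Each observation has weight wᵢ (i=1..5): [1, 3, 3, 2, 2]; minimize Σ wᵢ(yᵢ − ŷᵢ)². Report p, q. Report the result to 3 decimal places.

Forming MᵀWM = [[204, 11]; [11, 4147/648]] and MᵀWy = [-189, 11/2]ᵀ gives MᵀWM·[p, q]ᵀ = MᵀWy.
Determinant 204·(4147/648) − 11² = 63965/54.
p = ((-189)·(4147/648) − 11·(11/2))/(63965/54) = -24939/23260; q = (204·(11/2) − 11·(-189))/(63965/54) = 15714/5815.

p = -1.072, q = 2.702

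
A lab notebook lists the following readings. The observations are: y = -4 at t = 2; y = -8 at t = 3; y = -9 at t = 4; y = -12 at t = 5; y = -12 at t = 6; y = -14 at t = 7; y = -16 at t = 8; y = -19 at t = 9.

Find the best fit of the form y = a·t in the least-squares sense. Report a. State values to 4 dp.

a = -2.1021

The normal equations are: 284·a = -597.
a = (-597)/284 = -2.10211.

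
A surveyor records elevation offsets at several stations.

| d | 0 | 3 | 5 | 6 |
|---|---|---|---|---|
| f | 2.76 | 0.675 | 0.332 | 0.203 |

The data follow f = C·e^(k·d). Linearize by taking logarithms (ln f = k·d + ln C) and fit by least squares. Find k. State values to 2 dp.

With ln fᵢ as the transformed response and dᵢ as the regressor:
AᵀA = [[70.0000, 14.0000]; [14.0000, 4]], rhs = [-16.2595, -2.0750]ᵀ  (here Σd = 14.0000, Σ(d)² = 70.0000, Σln f = -2.0750, Σd·ln f = -16.2595).
Solving (det = 84.0000): k = -0.42843, ln C = 0.98077.

k = -0.43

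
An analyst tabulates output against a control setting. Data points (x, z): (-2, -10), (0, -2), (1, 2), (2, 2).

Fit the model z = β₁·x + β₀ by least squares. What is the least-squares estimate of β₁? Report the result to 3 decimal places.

β₁ = 3.200

Sums needed: Σx·x = 9, Σx = 1, Σ1 = 4.
Right-hand side: Σx·z = 26, Σz = -8.
Normal equations: [[9, 1]; [1, 4]]·[β₁, β₀]ᵀ = [26, -8]ᵀ.
Eliminating β₀: 4·(row 1) − 1·(row 2) gives 35·β₁ = 4·26 − 1·(-8) = 112, so β₁ = 16/5.
Then β₀ = ((-8) − 1·(16/5))/4 = -14/5.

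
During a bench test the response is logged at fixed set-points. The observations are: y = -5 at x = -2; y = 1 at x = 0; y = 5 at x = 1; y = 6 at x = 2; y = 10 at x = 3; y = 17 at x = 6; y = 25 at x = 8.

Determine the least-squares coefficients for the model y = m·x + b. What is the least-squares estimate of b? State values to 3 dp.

b = 0.996

Compute the Gram sums: Σx·x = 118, Σx = 18, Σ1 = 7.
For Aᵀy: Σx·y = 359, Σy = 59.
Determinant 118·7 − 18² = 502.
m = (359·7 − 18·59)/502 = 1451/502; b = (118·59 − 18·359)/502 = 250/251.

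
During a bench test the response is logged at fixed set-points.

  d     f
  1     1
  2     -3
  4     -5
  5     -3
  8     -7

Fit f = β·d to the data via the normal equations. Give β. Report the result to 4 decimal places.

Forming MᵀM = [[110]] and Mᵀf = [-96]ᵀ gives MᵀM·[β]ᵀ = Mᵀf.
Hence β = -96 / 110 ≈ -0.872727.

β = -0.8727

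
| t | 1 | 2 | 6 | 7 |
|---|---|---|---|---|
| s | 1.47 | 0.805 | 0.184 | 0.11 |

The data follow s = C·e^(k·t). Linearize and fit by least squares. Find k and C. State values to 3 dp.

Linearized form: ln s = k·t + ln C. From the 4 transformed points,
Σt = 16.0000, Σ(t)² = 90.0000, Σln s = -3.7317, Σt·ln s = -25.6564.
Equations: 90.0000·k + 16.0000·ln C = -25.6564;  16.0000·k + 4·ln C = -3.7317.
Δ = 90.0000·4 − (16.0000)² = 104.0000; k = (-25.6564·4 − 16.0000·-3.7317)/104.0000 = -0.41267, ln C = (90.0000·-3.7317 − 16.0000·-25.6564)/104.0000 = 0.71774, so C = exp(0.71774) = 2.04980.

k = -0.413, C = 2.050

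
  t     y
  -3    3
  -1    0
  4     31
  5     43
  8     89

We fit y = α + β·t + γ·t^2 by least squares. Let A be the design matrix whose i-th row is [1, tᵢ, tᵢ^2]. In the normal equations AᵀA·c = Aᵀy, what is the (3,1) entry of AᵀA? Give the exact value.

115

Row 3 ↔ basis t^2, column 1 ↔ basis 1, so (AᵀA)_{3,1} = Σᵢ t^2 = (9)·(1) + (1)·(1) + (16)·(1) + (25)·(1) + (64)·(1) = 115.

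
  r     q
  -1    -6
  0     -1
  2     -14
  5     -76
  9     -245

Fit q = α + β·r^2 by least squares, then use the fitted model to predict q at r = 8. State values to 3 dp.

With design matrix M, MᵀM = [[5, 111]; [111, 7203]] and Mᵀq = [-342, -21807]ᵀ.
det = 5·7203 − 111² = 23694.
α = ((-342)·7203 − 111·(-21807))/23694 = -14283/7898; β = (5·(-21807) − 111·(-342))/23694 = -23691/7898.
At r = 8: q̂ = (-14283/7898)·(1) + (-23691/7898)·(64) = -139137/718.

q̂ = -193.784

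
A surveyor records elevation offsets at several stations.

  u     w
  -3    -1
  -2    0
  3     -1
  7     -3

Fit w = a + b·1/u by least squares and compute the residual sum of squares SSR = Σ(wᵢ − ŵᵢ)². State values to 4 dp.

Normal-equation sums: Σ1 = 4, Σ1/u = -5/14, Σ1/u·1/u = 869/1764.
And Σw = -5, Σ1/u·w = -3/7.
Eliminating b: (869/1764)·(row 1) − (-5/14)·(row 2) gives (3251/1764)·a = (869/1764)·(-5) − (-5/14)·(-3/7) = -4615/1764, so a = -4615/3251.
Then b = ((-3/7) − (-5/14)·(-4615/3251))/(869/1764) = -6174/3251.
Residuals: -694/3251, 1528/3251, 3422/3251, -4256/3251; SSR = 10040/3251.

SSR = 3.0883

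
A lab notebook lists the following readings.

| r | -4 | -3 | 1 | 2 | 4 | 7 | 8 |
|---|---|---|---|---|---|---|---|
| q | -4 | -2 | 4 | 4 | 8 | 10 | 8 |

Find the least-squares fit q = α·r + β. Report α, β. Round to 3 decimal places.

From the data, Σr·r = 159, Σr = 15, Σ1 = 7.
Right-hand side: Σr·q = 200, Σq = 28.
MᵀM·[α, β]ᵀ = Mᵀq becomes [[159, 15]; [15, 7]]·[α, β]ᵀ = [200, 28]ᵀ.
Δ = 159·7 − 15² = 888.
α = (200·7 − 15·28)/888 = 245/222; β = (159·28 − 15·200)/888 = 121/74.

α = 1.104, β = 1.635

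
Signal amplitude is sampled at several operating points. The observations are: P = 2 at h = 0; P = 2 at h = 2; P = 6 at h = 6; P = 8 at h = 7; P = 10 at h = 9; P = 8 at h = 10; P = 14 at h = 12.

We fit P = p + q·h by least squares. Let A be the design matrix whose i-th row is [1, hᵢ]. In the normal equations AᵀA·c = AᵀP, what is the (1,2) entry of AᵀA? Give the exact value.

46

Row 1 ↔ basis 1, column 2 ↔ basis h, so (AᵀA)_{1,2} = Σᵢ h = (1)·(0) + (1)·(2) + (1)·(6) + (1)·(7) + (1)·(9) + (1)·(10) + (1)·(12) = 46.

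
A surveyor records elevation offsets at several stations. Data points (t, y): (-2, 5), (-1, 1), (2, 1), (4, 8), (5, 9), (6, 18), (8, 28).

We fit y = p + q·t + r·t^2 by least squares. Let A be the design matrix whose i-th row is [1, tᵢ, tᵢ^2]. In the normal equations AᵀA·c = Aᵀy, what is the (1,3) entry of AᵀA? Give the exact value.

Row 1 ↔ basis 1, column 3 ↔ basis t^2, so (AᵀA)_{1,3} = Σᵢ t^2 = (1)·(4) + (1)·(1) + (1)·(4) + (1)·(16) + (1)·(25) + (1)·(36) + (1)·(64) = 150.

150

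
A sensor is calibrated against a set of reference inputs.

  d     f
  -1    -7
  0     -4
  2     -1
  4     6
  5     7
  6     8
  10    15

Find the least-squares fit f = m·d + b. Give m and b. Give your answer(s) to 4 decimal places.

From the data, Σd·d = 182, Σd = 26, Σ1 = 7.
Moment sums: Σd·f = 262, Σf = 24.
XᵀX·[m, b]ᵀ = Xᵀf becomes [[182, 26]; [26, 7]]·[m, b]ᵀ = [262, 24]ᵀ.
Eliminating b: 7·(row 1) − 26·(row 2) gives 598·m = 7·262 − 26·24 = 1210, so m = 605/299.
Then b = (24 − 26·(605/299))/7 = -94/23.

m = 2.0234, b = -4.0870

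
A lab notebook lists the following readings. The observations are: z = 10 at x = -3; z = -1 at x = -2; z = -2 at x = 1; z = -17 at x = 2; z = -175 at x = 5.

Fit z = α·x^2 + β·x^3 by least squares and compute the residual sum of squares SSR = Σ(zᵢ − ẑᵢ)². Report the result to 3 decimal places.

Compute the Gram sums: Σx^2·x^2 = 739, Σx^2·x^3 = 2883, Σx^3·x^3 = 16483.
Right-hand side: Σx^2·z = -4359, Σx^3·z = -22275.
Determinant 739·16483 − 2883² = 3869248.
α = ((-4359)·16483 − 2883·(-22275))/3869248 = -1907643/967312; β = (739·(-22275) − 2883·(-4359))/3869248 = -973557/967312.
Residuals: 138967/241828, -281299/241828, 59161/60457, -256319/241828, 26525/241828; SSR = 913229/241828.

SSR = 3.776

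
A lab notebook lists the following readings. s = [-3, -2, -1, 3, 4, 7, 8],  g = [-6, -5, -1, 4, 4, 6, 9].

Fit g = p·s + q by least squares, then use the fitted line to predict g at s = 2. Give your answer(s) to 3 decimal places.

ĝ = 1.210

From the data, Σs·s = 152, Σs = 16, Σ1 = 7.
Moment sums: Σs·g = 171, Σg = 11.
Normal equations: [[152, 16]; [16, 7]]·[p, q]ᵀ = [171, 11]ᵀ.
Determinant 152·7 − 16² = 808.
p = (171·7 − 16·11)/808 = 1021/808; q = (152·11 − 16·171)/808 = -133/101.
At s = 2: ĝ = (1021/808)·(2) + (-133/101)·(1) = 489/404.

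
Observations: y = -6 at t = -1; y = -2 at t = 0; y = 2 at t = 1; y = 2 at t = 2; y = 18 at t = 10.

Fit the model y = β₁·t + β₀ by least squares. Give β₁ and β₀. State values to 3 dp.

Setting ∂/∂β₁ … = 0 gives: 106·β₁ + 12·β₀ = 192;  12·β₁ + 5·β₀ = 14.
(Σt·t = 106, Σt = 12, Σ1 = 5, Σt·y = 192, Σy = 14.)
Determinant 106·5 − 12² = 386.
β₁ = (192·5 − 12·14)/386 = 396/193; β₀ = (106·14 − 12·192)/386 = -410/193.

β₁ = 2.052, β₀ = -2.124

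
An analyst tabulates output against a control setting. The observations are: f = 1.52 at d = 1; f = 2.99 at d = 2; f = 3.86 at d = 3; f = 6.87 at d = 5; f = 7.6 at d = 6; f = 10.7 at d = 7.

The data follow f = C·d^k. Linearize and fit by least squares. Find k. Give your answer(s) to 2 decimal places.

k = 0.96

Linearized form: ln f = k·ln d + ln C. From the 6 transformed points,
Over the data: Σln d = 7.1389, Σ(ln d)² = 11.2747, Σln f = 9.1902, Σln d·ln f = 13.5909.
Normal system: [[11.2747, 7.1389]; [7.1389, 6]]·[k, ln C]ᵀ = [13.5909, 9.1902]ᵀ.
Solving (det = 16.6845): k = 0.95525, ln C = 0.39513.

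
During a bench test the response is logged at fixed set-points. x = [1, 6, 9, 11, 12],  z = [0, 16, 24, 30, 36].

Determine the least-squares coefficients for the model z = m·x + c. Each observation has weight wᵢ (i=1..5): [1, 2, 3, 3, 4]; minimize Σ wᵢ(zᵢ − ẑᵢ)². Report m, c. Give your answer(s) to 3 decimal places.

Forming MᵀWM = [[1255, 121]; [121, 13]] and MᵀWz = [3558, 338]ᵀ gives MᵀWM·[m, c]ᵀ = MᵀWz.
Eliminating c: 13·(row 1) − 121·(row 2) gives 1674·m = 13·3558 − 121·338 = 5356, so m = 2678/837.
Then c = (338 − 121·(2678/837))/13 = -3164/837.

m = 3.200, c = -3.780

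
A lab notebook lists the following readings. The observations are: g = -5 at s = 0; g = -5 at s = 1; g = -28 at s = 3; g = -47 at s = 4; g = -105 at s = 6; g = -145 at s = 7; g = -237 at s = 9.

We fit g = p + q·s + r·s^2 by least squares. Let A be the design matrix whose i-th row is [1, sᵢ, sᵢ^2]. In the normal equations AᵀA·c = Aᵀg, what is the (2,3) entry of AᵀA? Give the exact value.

Row 2 ↔ basis s, column 3 ↔ basis s^2, so (AᵀA)_{2,3} = Σᵢ (s)·(s^2) = (0)·(0) + (1)·(1) + (3)·(9) + (4)·(16) + (6)·(36) + (7)·(49) + (9)·(81) = 1380.

1380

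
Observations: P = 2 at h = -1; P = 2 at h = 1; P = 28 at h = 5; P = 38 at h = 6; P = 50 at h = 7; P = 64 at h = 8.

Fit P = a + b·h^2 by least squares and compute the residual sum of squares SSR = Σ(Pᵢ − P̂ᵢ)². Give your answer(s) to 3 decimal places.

With design matrix X, XᵀX = [[6, 176]; [176, 8420]] and XᵀP = [184, 8618]ᵀ.
Δ = 6·8420 − 176² = 19544.
a = (184·8420 − 176·8618)/19544 = 4064/2443; b = (6·8618 − 176·184)/19544 = 4831/4886.
Residuals: -3187/4886, -3187/4886, 7905/4886, 1812/2443, -547/4886, -2304/2443; SSR = 12021/2443.

SSR = 4.921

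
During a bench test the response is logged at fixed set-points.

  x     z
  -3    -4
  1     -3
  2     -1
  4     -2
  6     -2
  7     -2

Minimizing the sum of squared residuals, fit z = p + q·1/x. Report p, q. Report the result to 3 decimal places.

p = -2.552, q = 0.761

Normal-equation sums: Σ1 = 6, Σ1/x = 145/84, Σ1/x·1/x = 10385/7056.
For Aᵀz: Σz = -14, Σ1/x·z = -23/7.
Normal equations: [[6, 145/84]; [145/84, 10385/7056]]·[p, q]ᵀ = [-14, -23/7]ᵀ.
det = 6·(10385/7056) − (145/84)² = 41285/7056.
p = ((-14)·(10385/7056) − (145/84)·(-23/7))/(41285/7056) = -21074/8257; q = (6·(-23/7) − (145/84)·(-14))/(41285/7056) = 31416/41285.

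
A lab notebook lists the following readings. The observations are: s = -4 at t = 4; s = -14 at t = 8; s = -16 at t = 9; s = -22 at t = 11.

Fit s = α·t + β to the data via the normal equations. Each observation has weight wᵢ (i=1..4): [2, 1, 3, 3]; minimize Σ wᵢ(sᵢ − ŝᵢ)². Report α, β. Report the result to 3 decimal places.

α = -2.550, β = 6.421

Entries of MᵀWM: Σwᵢ·t·t = 702, Σwᵢ·t = 76, Σwᵢ·1 = 9.
For MᵀWs: Σwᵢ·t·s = -1302, Σwᵢ·s = -136.
Determinant 702·9 − 76² = 542.
α = ((-1302)·9 − 76·(-136))/542 = -691/271; β = (702·(-136) − 76·(-1302))/542 = 1740/271.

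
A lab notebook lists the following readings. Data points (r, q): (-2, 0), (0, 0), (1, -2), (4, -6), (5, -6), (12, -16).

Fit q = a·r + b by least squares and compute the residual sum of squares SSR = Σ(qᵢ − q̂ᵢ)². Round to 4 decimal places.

The normal system AᵀA·[a, b]ᵀ = Aᵀq is [[190, 20]; [20, 6]]·[a, b]ᵀ = [-248, -30]ᵀ.
det = 190·6 − 20² = 740.
a = ((-248)·6 − 20·(-30))/740 = -6/5; b = (190·(-30) − 20·(-248))/740 = -1.
Residuals: -7/5, 1, 1/5, -1/5, 1, -3/5; SSR = 22/5.

SSR = 4.4000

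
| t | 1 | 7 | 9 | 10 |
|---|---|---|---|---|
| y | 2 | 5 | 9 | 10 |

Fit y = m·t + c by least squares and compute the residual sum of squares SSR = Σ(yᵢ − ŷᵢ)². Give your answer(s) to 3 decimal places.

Compute the Gram sums: Σt·t = 231, Σt = 27, Σ1 = 4.
Moment sums: Σt·y = 218, Σy = 26.
Normal equations: [[231, 27]; [27, 4]]·[m, c]ᵀ = [218, 26]ᵀ.
Eliminating c: 4·(row 1) − 27·(row 2) gives 195·m = 4·218 − 27·26 = 170, so m = 34/39.
Then c = (26 − 27·(34/39))/4 = 8/13.
Residuals: 20/39, -67/39, 7/13, 2/3; SSR = 154/39.

SSR = 3.949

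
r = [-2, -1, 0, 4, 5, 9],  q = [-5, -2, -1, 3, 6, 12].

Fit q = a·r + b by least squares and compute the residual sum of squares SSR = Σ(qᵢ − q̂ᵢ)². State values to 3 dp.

The normal system AᵀA·[a, b]ᵀ = Aᵀq is [[127, 15]; [15, 6]]·[a, b]ᵀ = [162, 13]ᵀ.
Eliminating b: 6·(row 1) − 15·(row 2) gives 537·a = 6·162 − 15·13 = 777, so a = 259/179.
Then b = (13 − 15·(259/179))/6 = -779/537.
Residuals: -352/537, 482/537, 242/537, -718/537, 116/537, 230/537; SSR = 1856/537.

SSR = 3.456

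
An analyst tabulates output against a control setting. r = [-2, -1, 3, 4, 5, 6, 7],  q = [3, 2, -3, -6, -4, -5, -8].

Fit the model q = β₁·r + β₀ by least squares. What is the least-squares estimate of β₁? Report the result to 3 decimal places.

MᵀM·[β₁, β₀]ᵀ = Mᵀq reads: 140·β₁ + 22·β₀ = -147;  22·β₁ + 7·β₀ = -21.
(Σr·r = 140, Σr = 22, Σ1 = 7, Σr·q = -147, Σq = -21.)
det = 140·7 − 22² = 496.
β₁ = ((-147)·7 − 22·(-21))/496 = -567/496; β₀ = (140·(-21) − 22·(-147))/496 = 147/248.

β₁ = -1.143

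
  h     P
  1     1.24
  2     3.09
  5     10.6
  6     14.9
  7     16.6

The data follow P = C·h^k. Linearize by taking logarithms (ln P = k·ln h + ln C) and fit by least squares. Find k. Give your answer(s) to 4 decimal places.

With ln Pᵢ as the transformed response and ln hᵢ as the regressor:
AᵀA = [[10.0677, 6.0403]; [6.0403, 5]], rhs = [14.8887, 9.2149]ᵀ  (here Σln h = 6.0403, Σ(ln h)² = 10.0677, Σln P = 9.2149, Σln h·ln P = 14.8887).
Solving (det = 13.8539): k = 1.35579, ln C = 0.20511.

k = 1.3558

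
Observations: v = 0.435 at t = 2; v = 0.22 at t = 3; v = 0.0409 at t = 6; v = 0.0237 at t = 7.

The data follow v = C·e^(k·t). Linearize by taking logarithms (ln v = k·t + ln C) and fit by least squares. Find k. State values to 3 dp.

k = -0.576

Taking logs, ln v = k·t + ln C, so regress ln v on t.
Over the data: Σt = 18.0000, Σ(t)² = 98.0000, Σln v = -9.2854, Σt·ln v = -51.5829.
Normal system: [[98.0000, 18.0000]; [18.0000, 4]]·[k, ln C]ᵀ = [-51.5829, -9.2854]ᵀ.
Slope k = (n·Σt·ln v − Σt·Σln v)/(n·Σ(t)² − (Σt)²) = (4·-51.5829 − 18.0000·-9.2854)/68.0000 = -0.57638; ln C = (Σln v − k·Σt)/n = 0.27234.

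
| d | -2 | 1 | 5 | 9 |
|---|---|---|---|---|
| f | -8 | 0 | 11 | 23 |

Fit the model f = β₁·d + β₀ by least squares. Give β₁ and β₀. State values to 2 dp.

β₁ = 2.81, β₀ = -2.65

With design matrix M, MᵀM = [[111, 13]; [13, 4]] and Mᵀf = [278, 26]ᵀ.
det = 111·4 − 13² = 275.
β₁ = (278·4 − 13·26)/275 = 774/275; β₀ = (111·26 − 13·278)/275 = -728/275.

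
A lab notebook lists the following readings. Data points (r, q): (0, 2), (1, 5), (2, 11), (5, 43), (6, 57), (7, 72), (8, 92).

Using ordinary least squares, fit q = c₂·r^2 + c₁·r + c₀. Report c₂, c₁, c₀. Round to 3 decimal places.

c₂ = 1.044, c₁ = 2.923, c₀ = 1.488

With design matrix A, AᵀA = [[8435, 1205, 179]; [1205, 179, 29]; [179, 29, 7]] and Aᵀq = [12592, 1824, 282]ᵀ.
Inverting the 3×3 Gram matrix, [c₂, c₁, c₀]ᵀ = [5611/5376, 15713/5376, 1333/896]ᵀ.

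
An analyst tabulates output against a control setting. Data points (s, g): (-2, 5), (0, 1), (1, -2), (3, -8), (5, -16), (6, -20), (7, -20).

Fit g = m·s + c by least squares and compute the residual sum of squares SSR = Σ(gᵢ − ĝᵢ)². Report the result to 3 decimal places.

Normal-equation sums: Σs·s = 124, Σs = 20, Σ1 = 7.
And Σs·g = -376, Σg = -60.
XᵀX·[m, c]ᵀ = Xᵀg becomes [[124, 20]; [20, 7]]·[m, c]ᵀ = [-376, -60]ᵀ.
Eliminating c: 7·(row 1) − 20·(row 2) gives 468·m = 7·(-376) − 20·(-60) = -1432, so m = -358/117.
Then c = ((-60) − 20·(-358/117))/7 = 20/117.
Residuals: -151/117, 97/117, 8/9, 118/117, -34/39, -212/117, 146/117; SSR = 1142/117.

SSR = 9.761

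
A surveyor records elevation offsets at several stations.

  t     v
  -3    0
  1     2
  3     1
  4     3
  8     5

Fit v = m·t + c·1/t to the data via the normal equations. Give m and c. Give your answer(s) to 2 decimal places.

m = 0.54, c = 0.79

From the data, Σt·t = 99, Σt·1/t = 5, Σ1/t·1/t = 749/576.
Right-hand side: Σt·v = 57, Σ1/t·v = 89/24.
Normal equations: [[99, 5]; [5, 749/576]]·[m, c]ᵀ = [57, 89/24]ᵀ.
Eliminating c: (749/576)·(row 1) − 5·(row 2) gives (6639/64)·m = (749/576)·57 − 5·(89/24) = 3557/64, so m = 3557/6639.
Then c = ((89/24) − 5·(3557/6639))/(749/576) = 1752/2213.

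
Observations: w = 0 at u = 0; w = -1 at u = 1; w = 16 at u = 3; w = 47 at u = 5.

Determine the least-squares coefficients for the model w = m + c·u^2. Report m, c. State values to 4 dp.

Forming XᵀX = [[4, 35]; [35, 707]] and Xᵀw = [62, 1318]ᵀ gives XᵀX·[m, c]ᵀ = Xᵀw.
Eliminating c: 707·(row 1) − 35·(row 2) gives 1603·m = 707·62 − 35·1318 = -2296, so m = -328/229.
Then c = (1318 − 35·(-328/229))/707 = 3102/1603.

m = -1.4323, c = 1.9351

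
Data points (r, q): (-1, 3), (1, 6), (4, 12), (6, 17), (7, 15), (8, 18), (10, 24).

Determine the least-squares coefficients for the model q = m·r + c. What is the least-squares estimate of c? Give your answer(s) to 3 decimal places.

c = 4.495

The normal system MᵀM·[m, c]ᵀ = Mᵀq is [[267, 35]; [35, 7]]·[m, c]ᵀ = [642, 95]ᵀ.
Determinant 267·7 − 35² = 644.
m = (642·7 − 35·95)/644 = 167/92; c = (267·95 − 35·642)/644 = 2895/644.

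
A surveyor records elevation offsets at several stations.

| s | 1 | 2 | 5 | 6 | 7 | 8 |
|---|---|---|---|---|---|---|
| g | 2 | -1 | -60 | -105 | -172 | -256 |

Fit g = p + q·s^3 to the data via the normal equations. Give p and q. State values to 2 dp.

p = 3.05, q = -0.51

Compute the Gram sums: Σ1 = 6, Σs^3 = 1205, Σs^3·s^3 = 442139.
Right-hand side: Σg = -592, Σs^3·g = -220254.
Eliminating q: 442139·(row 1) − 1205·(row 2) gives 1200809·p = 442139·(-592) − 1205·(-220254) = 3659782, so p = 3659782/1200809.
Then q = ((-220254) − 1205·(3659782/1200809))/442139 = -608164/1200809.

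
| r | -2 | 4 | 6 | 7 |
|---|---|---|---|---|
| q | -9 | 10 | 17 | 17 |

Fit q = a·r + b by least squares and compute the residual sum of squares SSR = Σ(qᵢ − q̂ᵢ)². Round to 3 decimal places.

Setting ∂/∂a … = 0 gives: 105·a + 15·b = 279;  15·a + 4·b = 35.
(Σr·r = 105, Σr = 15, Σ1 = 4, Σr·q = 279, Σq = 35.)
Determinant 105·4 − 15² = 195.
a = (279·4 − 15·35)/195 = 197/65; b = (105·35 − 15·279)/195 = -34/13.
Residuals: -21/65, 32/65, 93/65, -8/5; SSR = 322/65.

SSR = 4.954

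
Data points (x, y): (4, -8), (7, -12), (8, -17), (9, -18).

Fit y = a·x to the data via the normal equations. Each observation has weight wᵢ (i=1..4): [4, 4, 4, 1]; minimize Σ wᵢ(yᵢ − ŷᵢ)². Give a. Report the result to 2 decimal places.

a = -1.96

The normal system AᵀWA·[a]ᵀ = AᵀWy is [[597]]·[a]ᵀ = [-1170]ᵀ.
Hence a = -1170 / 597 ≈ -1.9598.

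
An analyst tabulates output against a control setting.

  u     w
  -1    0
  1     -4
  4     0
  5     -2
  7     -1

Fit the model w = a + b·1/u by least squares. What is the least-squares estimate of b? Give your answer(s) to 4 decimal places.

Sums needed: Σ1 = 5, Σ1/u = 83/140, Σ1/u·1/u = 41609/19600.
For Aᵀw: Σw = -7, Σ1/u·w = -159/35.
AᵀA·[a, b]ᵀ = Aᵀw becomes [[5, 83/140]; [83/140, 41609/19600]]·[a, b]ᵀ = [-7, -159/35]ᵀ.
Eliminating b: (41609/19600)·(row 1) − (83/140)·(row 2) gives (50289/4900)·a = (41609/19600)·(-7) − (83/140)·(-159/35) = -9539/784, so a = -238475/201156.
Then b = ((-159/35) − (83/140)·(-238475/201156))/(41609/19600) = -90965/50289.

b = -1.8088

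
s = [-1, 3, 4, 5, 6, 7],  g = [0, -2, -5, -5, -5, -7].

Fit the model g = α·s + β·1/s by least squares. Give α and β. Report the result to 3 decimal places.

From the data, Σs·s = 136, Σs·1/s = 6, Σ1/s·1/s = 222581/176400.
Right-hand side: Σs·g = -130, Σ1/s·g = -19/4.
So AᵀA·[α, β]ᵀ = Aᵀg: [[136, 6]; [6, 222581/176400]]·[α, β]ᵀ = [-130, -19/4]ᵀ.
Δ = 136·(222581/176400) − 6² = 2990077/22050.
α = ((-130)·(222581/176400) − 6·(-19/4))/(2990077/22050) = -11954065/11960308; β = (136·(-19/4) − 6·(-130))/(2990077/22050) = 2954700/2990077.

α = -0.999, β = 0.988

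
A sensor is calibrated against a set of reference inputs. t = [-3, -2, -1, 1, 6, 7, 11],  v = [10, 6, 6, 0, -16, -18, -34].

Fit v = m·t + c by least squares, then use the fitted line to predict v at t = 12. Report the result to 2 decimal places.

v̂ = -35.02

Entries of AᵀA: Σt·t = 221, Σt = 19, Σ1 = 7.
Right-hand side: Σt·v = -644, Σv = -46.
Eliminating c: 7·(row 1) − 19·(row 2) gives 1186·m = 7·(-644) − 19·(-46) = -3634, so m = -1817/593.
Then c = ((-46) − 19·(-1817/593))/7 = 1035/593.
At t = 12: v̂ = (-1817/593)·(12) + (1035/593)·(1) = -20769/593.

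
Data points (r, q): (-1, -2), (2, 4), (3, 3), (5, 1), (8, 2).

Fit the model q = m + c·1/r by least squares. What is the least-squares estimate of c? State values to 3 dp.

c = 3.681

Sums needed: Σ1 = 5, Σ1/r = 19/120, Σ1/r·1/r = 20401/14400.
For Mᵀq: Σq = 8, Σ1/r·q = 109/20.
MᵀM·[m, c]ᵀ = Mᵀq becomes [[5, 19/120]; [19/120, 20401/14400]]·[m, c]ᵀ = [8, 109/20]ᵀ.
Eliminating c: (20401/14400)·(row 1) − (19/120)·(row 2) gives (25411/3600)·m = (20401/14400)·8 − (19/120)·(109/20) = 75391/7200, so m = 75391/50822.
Then c = ((109/20) − (19/120)·(75391/50822))/(20401/14400) = 93540/25411.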